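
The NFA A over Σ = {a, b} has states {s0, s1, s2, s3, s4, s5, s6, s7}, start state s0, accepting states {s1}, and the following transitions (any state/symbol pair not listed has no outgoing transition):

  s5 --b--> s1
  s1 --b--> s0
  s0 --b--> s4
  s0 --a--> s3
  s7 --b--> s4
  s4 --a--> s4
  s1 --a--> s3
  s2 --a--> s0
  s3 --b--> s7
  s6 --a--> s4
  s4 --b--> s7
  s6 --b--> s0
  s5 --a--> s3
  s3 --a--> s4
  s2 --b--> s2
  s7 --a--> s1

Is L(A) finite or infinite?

State s4 is reachable from the start and can reach an accepting state, and it lies on the cycle s4 → s4.
Traversing that cycle any number of times yields accepted strings of unbounded length, so the language is infinite.

infinite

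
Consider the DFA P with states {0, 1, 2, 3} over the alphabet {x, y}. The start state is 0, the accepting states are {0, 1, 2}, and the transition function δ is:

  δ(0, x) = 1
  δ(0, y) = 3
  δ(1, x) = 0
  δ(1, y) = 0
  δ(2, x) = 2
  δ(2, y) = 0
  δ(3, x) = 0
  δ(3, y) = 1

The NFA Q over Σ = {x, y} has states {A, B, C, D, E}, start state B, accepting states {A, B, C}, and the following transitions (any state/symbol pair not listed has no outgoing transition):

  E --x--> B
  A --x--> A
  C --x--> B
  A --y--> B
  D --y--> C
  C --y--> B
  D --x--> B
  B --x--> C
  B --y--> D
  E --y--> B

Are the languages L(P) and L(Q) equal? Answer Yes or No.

Yes

Exploring the product automaton P × Q from the start pair (0, B), following both machines on each input symbol, reaches 3 state pairs: (0, B), (1, C), (3, D).
P accepts in {0, 1, 2} and Q accepts in {A, B, C}. In every reachable pair the two components are either both accepting — (0, B), (1, C) — or both non-accepting, so no string is accepted by exactly one of the machines: L(P) \ L(Q) and L(Q) \ L(P) are both empty.
Hence every string is accepted by P iff it is accepted by Q, and the two languages coincide.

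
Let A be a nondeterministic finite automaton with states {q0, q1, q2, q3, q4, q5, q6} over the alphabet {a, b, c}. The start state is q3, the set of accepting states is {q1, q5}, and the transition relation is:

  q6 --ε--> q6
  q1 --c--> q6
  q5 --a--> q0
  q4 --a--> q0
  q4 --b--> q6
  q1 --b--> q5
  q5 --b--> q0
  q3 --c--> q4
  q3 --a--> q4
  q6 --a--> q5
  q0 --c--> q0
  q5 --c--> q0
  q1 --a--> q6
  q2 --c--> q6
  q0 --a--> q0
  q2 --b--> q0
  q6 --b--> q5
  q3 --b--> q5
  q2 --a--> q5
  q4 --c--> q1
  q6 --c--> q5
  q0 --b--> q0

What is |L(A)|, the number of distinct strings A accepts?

The useful subgraph on states {q1, q3, q4, q5, q6} is acyclic, so L(A) is finite; the longest accepting path visits 5 useful states, giving maximum string length 4.
Counting accepting paths from q3 by length: 1 of length 1, 2 of length 2, 8 of length 3, 12 of length 4. Total 23.

23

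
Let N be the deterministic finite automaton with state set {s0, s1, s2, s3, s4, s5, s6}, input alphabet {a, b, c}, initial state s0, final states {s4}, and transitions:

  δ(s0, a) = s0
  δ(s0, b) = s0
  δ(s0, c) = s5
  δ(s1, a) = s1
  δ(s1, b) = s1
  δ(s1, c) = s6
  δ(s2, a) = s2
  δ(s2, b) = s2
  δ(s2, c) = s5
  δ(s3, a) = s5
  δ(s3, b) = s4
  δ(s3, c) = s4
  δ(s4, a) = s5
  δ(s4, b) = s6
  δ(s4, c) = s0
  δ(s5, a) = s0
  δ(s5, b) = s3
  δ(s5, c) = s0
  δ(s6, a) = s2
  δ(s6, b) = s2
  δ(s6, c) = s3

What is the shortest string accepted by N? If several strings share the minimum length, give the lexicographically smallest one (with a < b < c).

cbb

A breadth-first search from s0 reaches an accepting state first via the path s0 → s5 → s3 → s4 on input cbb.
No string of length < 3 is accepted (BFS exhausts all shorter strings without reaching an accepting state), and cbb is the lexicographically least accepting string of length 3.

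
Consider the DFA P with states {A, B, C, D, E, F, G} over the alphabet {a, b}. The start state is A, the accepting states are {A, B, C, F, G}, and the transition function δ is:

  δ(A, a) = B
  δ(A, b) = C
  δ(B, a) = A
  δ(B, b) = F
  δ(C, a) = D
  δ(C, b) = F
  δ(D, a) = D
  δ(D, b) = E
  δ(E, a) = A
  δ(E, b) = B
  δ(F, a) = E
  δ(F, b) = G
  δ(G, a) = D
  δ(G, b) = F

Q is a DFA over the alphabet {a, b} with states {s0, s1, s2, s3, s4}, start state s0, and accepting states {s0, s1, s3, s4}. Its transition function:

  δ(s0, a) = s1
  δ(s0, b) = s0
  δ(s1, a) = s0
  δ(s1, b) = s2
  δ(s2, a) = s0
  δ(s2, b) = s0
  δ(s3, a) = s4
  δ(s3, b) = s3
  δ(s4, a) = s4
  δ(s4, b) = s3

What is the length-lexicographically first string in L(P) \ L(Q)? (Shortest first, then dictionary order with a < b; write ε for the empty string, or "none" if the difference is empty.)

ab

The string ab is accepted by P but not by Q.
No shorter string lies in the difference, and ab is the lexicographically first length-2 string in L(P) \ L(Q).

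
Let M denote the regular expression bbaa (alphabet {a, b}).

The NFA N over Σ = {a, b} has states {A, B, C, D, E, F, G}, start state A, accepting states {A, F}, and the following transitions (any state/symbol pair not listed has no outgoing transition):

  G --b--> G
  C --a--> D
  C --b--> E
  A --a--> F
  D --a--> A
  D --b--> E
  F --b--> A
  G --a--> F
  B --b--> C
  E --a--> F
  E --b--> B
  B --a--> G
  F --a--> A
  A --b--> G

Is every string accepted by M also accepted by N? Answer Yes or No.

Yes

Converting the expression M to a DFA (subset construction, then merging equivalent states) gives the minimal DFA with states {m0, m1, m2, m3, m4, m5}, start state m0, accepting states {m5} and transitions m0: a→m1, b→m2; m1: a→m1, b→m1; m2: a→m1, b→m3; m3: a→m4, b→m1; m4: a→m5, b→m1; m5: a→m1, b→m1.
Exploring the product automaton M × N from the start pair (m0, A), following both machines on each input symbol, reaches 8 state pairs: (m0, A), (m1, F), (m2, G), (m1, A), (m3, G), (m1, G), (m4, F), (m5, A).
M accepts in {m5} and N accepts in {A, F}. The reachable pairs whose M-component is accepting are (m5, A); in each of them the N-component is accepting too, so the product for L(M) \ L(N) (M-component accepting, N-component rejecting) has no reachable accepting pair and the difference is empty.
Hence every string in L(M) is also in L(N).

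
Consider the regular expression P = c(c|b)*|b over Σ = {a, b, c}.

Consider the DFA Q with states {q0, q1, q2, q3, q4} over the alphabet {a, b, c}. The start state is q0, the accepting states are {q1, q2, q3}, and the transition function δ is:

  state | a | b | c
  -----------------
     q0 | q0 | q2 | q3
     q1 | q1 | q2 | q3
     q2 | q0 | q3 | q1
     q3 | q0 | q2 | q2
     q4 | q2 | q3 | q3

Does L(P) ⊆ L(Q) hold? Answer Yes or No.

Converting the expression P to a DFA (subset construction, then merging equivalent states) gives the minimal DFA with states {p0, p1, p2, p3}, start state p0, accepting states {p2, p3} and transitions p0: a→p1, b→p2, c→p3; p1: a→p1, b→p1, c→p1; p2: a→p1, b→p1, c→p1; p3: a→p1, b→p3, c→p3.
Exploring the product automaton P × Q from the start pair (p0, q0), following both machines on each input symbol, reaches 9 state pairs: (p0, q0), (p1, q0), (p2, q2), (p3, q3), (p1, q2), (p1, q3), (p1, q1), (p3, q2), (p3, q1).
P accepts in {p2, p3} and Q accepts in {q1, q2, q3}. The reachable pairs whose P-component is accepting are (p2, q2), (p3, q3), (p3, q2), (p3, q1); in each of them the Q-component is accepting too, so the product for L(P) \ L(Q) (P-component accepting, Q-component rejecting) has no reachable accepting pair and the difference is empty.
Hence every string in L(P) is also in L(Q).

Yes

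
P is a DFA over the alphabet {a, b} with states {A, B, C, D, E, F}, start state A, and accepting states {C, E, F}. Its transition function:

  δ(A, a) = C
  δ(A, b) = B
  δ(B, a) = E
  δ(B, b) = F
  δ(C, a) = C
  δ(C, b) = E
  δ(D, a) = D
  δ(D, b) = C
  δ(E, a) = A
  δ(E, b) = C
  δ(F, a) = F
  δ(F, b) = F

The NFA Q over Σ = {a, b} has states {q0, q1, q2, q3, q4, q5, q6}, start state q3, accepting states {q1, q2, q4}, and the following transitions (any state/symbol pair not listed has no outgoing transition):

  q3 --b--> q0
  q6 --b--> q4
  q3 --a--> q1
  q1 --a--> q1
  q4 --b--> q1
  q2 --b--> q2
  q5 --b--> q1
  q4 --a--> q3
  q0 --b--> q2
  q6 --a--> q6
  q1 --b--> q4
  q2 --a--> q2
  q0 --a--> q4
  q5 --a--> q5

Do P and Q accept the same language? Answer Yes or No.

Yes

Exploring the product automaton P × Q from the start pair (A, q3), following both machines on each input symbol, reaches 5 state pairs: (A, q3), (C, q1), (B, q0), (E, q4), (F, q2).
P accepts in {C, E, F} and Q accepts in {q1, q2, q4}. In every reachable pair the two components are either both accepting — (C, q1), (E, q4), (F, q2) — or both non-accepting, so no string is accepted by exactly one of the machines: L(P) \ L(Q) and L(Q) \ L(P) are both empty.
Hence every string is accepted by P iff it is accepted by Q, and the two languages coincide.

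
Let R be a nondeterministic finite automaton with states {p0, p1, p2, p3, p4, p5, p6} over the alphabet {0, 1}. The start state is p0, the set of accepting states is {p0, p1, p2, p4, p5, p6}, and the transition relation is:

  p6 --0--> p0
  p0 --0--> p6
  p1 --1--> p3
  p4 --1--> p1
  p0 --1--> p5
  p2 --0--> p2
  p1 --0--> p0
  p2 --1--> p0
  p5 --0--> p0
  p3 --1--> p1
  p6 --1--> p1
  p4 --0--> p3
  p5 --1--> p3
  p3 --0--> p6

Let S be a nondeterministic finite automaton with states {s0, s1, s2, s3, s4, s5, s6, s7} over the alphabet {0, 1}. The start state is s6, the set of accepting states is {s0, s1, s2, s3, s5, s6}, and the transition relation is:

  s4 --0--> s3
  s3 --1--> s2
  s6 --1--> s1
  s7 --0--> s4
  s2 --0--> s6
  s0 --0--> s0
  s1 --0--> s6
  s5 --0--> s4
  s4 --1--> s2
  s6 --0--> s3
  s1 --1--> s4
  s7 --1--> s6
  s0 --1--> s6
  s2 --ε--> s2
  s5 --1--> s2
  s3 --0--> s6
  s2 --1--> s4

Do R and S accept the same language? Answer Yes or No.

Exploring the product automaton R × S from the start pair (p0, s6), following both machines on each input symbol, reaches 5 state pairs: (p0, s6), (p6, s3), (p5, s1), (p1, s2), (p3, s4).
R accepts in {p0, p1, p2, p4, p5, p6} and S accepts in {s0, s1, s2, s3, s5, s6}. In every reachable pair the two components are either both accepting — (p0, s6), (p6, s3), (p5, s1), (p1, s2) — or both non-accepting, so no string is accepted by exactly one of the machines: L(R) \ L(S) and L(S) \ L(R) are both empty.
Hence every string is accepted by R iff it is accepted by S, and the two languages coincide.

Yes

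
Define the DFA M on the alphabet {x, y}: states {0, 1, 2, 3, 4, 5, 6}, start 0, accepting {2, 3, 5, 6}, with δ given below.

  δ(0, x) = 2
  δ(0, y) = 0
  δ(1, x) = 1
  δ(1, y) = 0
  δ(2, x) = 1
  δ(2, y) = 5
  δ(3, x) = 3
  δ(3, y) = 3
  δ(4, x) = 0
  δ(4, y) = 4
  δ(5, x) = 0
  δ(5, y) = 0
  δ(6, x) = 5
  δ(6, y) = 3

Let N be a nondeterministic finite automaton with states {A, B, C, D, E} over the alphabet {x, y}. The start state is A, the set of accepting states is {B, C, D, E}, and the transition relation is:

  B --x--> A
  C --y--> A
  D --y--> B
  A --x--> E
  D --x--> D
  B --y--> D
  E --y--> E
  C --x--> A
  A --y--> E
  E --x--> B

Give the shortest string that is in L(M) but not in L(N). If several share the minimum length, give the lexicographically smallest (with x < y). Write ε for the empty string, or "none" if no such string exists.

xyxx

The string xyxx is accepted by M but not by N.
No shorter string lies in the difference, and xyxx is the lexicographically first length-4 string in L(M) \ L(N).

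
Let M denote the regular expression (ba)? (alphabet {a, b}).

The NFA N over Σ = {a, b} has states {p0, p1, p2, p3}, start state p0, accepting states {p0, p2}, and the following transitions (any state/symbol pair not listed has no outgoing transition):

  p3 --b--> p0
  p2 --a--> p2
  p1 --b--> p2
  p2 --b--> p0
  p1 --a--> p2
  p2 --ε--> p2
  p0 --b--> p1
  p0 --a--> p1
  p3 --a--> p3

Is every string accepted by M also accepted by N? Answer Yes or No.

Converting the expression M to a DFA (subset construction, then merging equivalent states) gives the minimal DFA with states {m0, m1, m2, m3}, start state m0, accepting states {m0, m3} and transitions m0: a→m1, b→m2; m1: a→m1, b→m1; m2: a→m3, b→m1; m3: a→m1, b→m1.
Exploring the product automaton M × N from the start pair (m0, p0), following both machines on each input symbol, reaches 6 state pairs: (m0, p0), (m1, p1), (m2, p1), (m1, p2), (m3, p2), (m1, p0).
M accepts in {m0, m3} and N accepts in {p0, p2}. The reachable pairs whose M-component is accepting are (m0, p0), (m3, p2); in each of them the N-component is accepting too, so the product for L(M) \ L(N) (M-component accepting, N-component rejecting) has no reachable accepting pair and the difference is empty.
Hence every string in L(M) is also in L(N).

Yes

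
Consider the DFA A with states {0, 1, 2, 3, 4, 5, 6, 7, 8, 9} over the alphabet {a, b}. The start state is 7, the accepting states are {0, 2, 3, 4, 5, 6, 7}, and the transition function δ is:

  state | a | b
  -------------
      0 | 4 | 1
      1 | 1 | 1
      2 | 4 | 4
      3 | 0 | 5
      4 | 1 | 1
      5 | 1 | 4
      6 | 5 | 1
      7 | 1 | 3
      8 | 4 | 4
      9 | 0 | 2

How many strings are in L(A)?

The useful subgraph on states {0, 3, 4, 5, 7} is acyclic, so L(A) is finite; the longest accepting path visits 4 useful states, giving maximum string length 3.
Counting accepting paths from 7 by length: 1 of length 0, 1 of length 1, 2 of length 2, 2 of length 3. Total 6.

6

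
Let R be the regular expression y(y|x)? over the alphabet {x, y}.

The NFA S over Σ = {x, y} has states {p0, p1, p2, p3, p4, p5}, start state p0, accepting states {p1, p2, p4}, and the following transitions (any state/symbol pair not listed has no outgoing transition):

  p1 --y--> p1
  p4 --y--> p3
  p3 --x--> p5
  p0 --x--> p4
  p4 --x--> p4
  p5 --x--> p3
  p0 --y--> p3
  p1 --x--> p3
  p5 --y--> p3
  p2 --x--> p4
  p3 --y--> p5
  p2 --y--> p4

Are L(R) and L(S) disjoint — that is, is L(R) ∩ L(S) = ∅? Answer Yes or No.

Converting the expression R to a DFA (subset construction, then merging equivalent states) gives the minimal DFA with states {r0, r1, r2, r3}, start state r0, accepting states {r2, r3} and transitions r0: x→r1, y→r2; r1: x→r1, y→r1; r2: x→r3, y→r3; r3: x→r1, y→r1.
Exploring the product automaton R × S from the start pair (r0, p0), following both machines on each input symbol, reaches 6 state pairs: (r0, p0), (r1, p4), (r2, p3), (r1, p3), (r3, p5), (r1, p5).
R accepts in {r2, r3} and S accepts in {p1, p2, p4}; no reachable pair has both components accepting, so no string drives both machines to acceptance simultaneously and L(R) ∩ L(S) = ∅.
So no string is accepted by both, and the intersection is empty.

Yes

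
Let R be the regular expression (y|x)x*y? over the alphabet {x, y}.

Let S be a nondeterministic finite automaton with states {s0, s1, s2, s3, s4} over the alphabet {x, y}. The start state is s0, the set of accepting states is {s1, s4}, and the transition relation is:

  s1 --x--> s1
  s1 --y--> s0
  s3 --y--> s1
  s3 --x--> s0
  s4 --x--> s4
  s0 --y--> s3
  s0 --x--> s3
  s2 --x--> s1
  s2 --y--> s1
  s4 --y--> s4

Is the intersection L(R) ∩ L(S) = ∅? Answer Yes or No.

The string xy is accepted by both R and S.
Hence L(R) ∩ L(S) ≠ ∅.

No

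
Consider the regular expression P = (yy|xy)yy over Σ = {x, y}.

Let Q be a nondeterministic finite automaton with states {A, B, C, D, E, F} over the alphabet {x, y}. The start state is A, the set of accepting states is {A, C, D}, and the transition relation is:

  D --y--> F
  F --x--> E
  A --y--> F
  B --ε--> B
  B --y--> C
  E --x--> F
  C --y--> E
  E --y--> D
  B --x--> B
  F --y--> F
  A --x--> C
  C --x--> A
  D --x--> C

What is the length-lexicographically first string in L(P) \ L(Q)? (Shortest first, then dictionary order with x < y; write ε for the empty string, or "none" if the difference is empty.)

xyyy

The string xyyy is accepted by P but not by Q.
No shorter string lies in the difference, and xyyy is the lexicographically first length-4 string in L(P) \ L(Q).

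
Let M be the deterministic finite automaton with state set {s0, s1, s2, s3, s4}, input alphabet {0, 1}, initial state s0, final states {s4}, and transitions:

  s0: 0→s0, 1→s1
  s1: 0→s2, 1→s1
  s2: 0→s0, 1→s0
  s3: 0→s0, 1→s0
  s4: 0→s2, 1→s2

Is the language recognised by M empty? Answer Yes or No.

The states reachable from the start state are {s0, s1, s2}.
None of the accepting states {s4} is reachable, so no string is accepted and L(M) = ∅.

Yes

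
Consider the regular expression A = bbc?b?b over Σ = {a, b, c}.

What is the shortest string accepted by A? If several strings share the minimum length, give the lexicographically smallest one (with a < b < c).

By inspection of the expression, no string of length less than 3 matches, and bbb is the lexicographically first match of length 3.

bbb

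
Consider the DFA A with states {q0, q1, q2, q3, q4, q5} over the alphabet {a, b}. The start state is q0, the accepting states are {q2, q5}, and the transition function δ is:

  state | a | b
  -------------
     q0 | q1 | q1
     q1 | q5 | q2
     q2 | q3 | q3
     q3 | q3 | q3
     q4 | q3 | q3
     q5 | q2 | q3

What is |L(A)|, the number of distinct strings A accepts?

6

The useful subgraph on states {q0, q1, q2, q5} is acyclic, so L(A) is finite; the longest accepting path visits 4 useful states, giving maximum string length 3.
Counting accepting paths from q0 by length: 4 of length 2, 2 of length 3. Total 6.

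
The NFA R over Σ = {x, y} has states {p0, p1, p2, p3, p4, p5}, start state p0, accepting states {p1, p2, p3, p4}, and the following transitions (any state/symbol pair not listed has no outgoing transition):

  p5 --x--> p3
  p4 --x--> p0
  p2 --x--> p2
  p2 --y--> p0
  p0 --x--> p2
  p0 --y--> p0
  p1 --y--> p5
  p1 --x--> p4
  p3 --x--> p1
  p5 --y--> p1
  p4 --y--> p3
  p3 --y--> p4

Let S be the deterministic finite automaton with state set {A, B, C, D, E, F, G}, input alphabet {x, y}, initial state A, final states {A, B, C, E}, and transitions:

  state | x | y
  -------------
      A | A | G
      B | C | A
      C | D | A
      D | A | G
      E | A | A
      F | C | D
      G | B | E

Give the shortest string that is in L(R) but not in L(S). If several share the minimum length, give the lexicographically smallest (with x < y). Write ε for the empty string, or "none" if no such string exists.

yxxx

The string yxxx is accepted by R but not by S.
No shorter string lies in the difference, and yxxx is the lexicographically first length-4 string in L(R) \ L(S).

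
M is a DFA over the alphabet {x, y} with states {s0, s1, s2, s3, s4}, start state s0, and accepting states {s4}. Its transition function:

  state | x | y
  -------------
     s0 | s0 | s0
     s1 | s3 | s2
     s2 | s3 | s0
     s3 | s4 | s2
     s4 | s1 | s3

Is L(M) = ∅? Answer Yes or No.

The states reachable from the start state are {s0}.
None of the accepting states {s4} is reachable, so no string is accepted and L(M) = ∅.

Yes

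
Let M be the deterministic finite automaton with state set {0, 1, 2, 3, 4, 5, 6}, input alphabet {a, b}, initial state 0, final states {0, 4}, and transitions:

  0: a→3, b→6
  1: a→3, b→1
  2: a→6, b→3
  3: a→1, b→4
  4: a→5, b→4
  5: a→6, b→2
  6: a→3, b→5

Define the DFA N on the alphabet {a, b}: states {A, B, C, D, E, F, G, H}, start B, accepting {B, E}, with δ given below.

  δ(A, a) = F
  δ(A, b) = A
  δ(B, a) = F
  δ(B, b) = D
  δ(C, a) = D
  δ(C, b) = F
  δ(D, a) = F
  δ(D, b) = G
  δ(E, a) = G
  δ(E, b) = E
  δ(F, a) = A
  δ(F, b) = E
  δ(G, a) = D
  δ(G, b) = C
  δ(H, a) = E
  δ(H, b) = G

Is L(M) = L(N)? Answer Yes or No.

Exploring the product automaton M × N from the start pair (0, B), following both machines on each input symbol, reaches 7 state pairs: (0, B), (3, F), (6, D), (1, A), (4, E), (5, G), (2, C).
M accepts in {0, 4} and N accepts in {B, E}. In every reachable pair the two components are either both accepting — (0, B), (4, E) — or both non-accepting, so no string is accepted by exactly one of the machines: L(M) \ L(N) and L(N) \ L(M) are both empty.
Hence every string is accepted by M iff it is accepted by N, and the two languages coincide.

Yes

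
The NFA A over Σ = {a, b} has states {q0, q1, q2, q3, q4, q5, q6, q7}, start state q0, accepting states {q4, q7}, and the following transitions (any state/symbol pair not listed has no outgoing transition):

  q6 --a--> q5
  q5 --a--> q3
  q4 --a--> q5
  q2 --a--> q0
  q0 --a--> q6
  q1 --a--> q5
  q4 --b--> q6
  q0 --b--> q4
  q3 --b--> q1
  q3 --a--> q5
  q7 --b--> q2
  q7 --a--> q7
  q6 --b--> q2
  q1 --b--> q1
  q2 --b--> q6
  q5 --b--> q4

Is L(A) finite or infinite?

State q1 is reachable from the start and can reach an accepting state, and it lies on the cycle q1 → q1.
Traversing that cycle any number of times yields accepted strings of unbounded length, so the language is infinite.

infinite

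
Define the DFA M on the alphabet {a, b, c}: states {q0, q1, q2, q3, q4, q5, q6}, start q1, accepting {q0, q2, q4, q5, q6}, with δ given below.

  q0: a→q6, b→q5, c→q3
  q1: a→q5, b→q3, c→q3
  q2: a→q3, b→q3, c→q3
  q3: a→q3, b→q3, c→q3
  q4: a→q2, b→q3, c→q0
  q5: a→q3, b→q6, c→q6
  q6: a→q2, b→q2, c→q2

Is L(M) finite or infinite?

The useful states (reachable from q1 and able to reach an accepting state) are {q1, q2, q5, q6}.
Restricted to these states the transition graph has no cycle, so every accepting path has bounded length and L is finite.

finite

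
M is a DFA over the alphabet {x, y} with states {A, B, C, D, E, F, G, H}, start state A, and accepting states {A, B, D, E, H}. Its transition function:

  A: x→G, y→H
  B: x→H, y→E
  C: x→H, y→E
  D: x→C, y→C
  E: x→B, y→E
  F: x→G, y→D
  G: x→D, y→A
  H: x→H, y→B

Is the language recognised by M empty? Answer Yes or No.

No

The empty string ε is accepted: the run A ends in the accepting state A.
Since at least one string is accepted, L(M) is not empty.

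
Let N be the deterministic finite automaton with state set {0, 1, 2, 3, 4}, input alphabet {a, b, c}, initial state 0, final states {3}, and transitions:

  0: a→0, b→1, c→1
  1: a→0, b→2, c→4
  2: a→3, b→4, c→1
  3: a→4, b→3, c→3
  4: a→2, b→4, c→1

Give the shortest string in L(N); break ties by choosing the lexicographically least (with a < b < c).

bba

A breadth-first search from 0 reaches an accepting state first via the path 0 → 1 → 2 → 3 on input bba.
No string of length < 3 is accepted (BFS exhausts all shorter strings without reaching an accepting state), and bba is the lexicographically least accepting string of length 3.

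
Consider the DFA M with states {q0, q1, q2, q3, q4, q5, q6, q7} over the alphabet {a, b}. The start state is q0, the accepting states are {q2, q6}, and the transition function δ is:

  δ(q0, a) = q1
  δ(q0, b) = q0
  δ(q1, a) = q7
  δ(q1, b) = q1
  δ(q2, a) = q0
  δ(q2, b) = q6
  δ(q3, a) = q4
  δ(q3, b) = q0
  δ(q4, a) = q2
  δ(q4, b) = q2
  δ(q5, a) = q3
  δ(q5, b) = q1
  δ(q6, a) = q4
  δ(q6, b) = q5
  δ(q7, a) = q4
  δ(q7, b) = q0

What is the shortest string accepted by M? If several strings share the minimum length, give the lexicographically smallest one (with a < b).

aaaa

A breadth-first search from q0 reaches an accepting state first via the path q0 → q1 → q7 → q4 → q2 on input aaaa.
No string of length < 4 is accepted (BFS exhausts all shorter strings without reaching an accepting state), and aaaa is the lexicographically least accepting string of length 4.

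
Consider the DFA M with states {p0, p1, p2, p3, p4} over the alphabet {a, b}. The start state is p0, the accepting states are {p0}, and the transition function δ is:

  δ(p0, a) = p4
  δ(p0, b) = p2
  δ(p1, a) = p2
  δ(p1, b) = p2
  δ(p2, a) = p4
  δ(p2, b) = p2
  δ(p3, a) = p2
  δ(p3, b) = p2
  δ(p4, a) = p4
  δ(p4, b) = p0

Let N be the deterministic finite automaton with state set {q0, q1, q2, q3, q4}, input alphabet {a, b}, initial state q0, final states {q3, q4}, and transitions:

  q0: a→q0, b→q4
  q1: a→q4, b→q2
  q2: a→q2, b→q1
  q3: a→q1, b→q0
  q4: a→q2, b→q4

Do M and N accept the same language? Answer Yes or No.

The empty string ε is accepted by M but rejected by N.
So L(M) ≠ L(N).

No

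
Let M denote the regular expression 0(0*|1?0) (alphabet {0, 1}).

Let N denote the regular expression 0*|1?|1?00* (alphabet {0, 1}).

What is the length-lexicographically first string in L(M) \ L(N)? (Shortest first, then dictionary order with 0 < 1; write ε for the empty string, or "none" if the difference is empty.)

The string 010 is accepted by M but not by N.
No shorter string lies in the difference, and 010 is the lexicographically first length-3 string in L(M) \ L(N).

010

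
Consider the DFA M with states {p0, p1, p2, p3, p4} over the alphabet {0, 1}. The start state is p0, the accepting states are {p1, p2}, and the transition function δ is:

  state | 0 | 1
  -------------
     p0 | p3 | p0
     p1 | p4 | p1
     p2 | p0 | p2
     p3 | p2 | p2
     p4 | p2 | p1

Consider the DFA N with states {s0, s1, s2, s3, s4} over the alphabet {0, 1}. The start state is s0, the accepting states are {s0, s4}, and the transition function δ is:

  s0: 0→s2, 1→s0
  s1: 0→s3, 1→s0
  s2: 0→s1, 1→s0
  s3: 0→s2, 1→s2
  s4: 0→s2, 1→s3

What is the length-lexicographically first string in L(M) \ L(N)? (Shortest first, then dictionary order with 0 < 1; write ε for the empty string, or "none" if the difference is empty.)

00

The string 00 is accepted by M but not by N.
No shorter string lies in the difference, and 00 is the lexicographically first length-2 string in L(M) \ L(N).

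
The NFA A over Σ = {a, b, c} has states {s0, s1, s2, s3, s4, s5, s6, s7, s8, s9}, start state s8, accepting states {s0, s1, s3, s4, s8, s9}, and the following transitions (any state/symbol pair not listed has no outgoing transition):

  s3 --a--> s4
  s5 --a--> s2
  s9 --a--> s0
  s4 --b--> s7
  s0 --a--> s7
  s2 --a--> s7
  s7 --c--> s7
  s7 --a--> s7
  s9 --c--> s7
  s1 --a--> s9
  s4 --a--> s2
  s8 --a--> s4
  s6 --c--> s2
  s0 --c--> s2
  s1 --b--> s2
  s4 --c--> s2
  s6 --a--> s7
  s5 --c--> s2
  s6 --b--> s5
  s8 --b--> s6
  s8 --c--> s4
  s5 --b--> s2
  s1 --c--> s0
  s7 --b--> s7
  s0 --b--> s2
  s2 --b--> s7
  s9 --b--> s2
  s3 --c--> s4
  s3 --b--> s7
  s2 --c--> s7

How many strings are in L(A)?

3

The useful subgraph on states {s4, s8} is acyclic, so L(A) is finite; the longest accepting path visits 2 useful states, giving maximum string length 1.
Counting accepting paths from s8 by length: 1 of length 0, 2 of length 1. Total 3.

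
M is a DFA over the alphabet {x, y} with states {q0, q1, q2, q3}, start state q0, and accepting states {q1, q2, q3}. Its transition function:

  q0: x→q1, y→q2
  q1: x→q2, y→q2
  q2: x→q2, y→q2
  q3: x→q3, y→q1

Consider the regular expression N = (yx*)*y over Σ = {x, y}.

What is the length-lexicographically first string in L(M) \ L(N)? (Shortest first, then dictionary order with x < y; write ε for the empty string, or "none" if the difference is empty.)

x

The string x is accepted by M but not by N.
No shorter string lies in the difference, and x is the lexicographically first length-1 string in L(M) \ L(N).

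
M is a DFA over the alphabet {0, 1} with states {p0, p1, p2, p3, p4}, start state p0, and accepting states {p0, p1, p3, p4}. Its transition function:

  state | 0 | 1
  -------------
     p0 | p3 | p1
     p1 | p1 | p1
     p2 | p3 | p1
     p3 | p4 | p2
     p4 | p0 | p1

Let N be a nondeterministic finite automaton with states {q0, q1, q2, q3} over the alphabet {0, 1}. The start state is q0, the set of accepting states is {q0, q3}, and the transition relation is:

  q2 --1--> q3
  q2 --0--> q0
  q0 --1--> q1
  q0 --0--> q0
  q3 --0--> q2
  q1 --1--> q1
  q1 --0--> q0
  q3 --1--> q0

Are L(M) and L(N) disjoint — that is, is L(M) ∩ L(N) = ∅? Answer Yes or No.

No

The empty string ε is accepted by both M and N.
Hence L(M) ∩ L(N) ≠ ∅.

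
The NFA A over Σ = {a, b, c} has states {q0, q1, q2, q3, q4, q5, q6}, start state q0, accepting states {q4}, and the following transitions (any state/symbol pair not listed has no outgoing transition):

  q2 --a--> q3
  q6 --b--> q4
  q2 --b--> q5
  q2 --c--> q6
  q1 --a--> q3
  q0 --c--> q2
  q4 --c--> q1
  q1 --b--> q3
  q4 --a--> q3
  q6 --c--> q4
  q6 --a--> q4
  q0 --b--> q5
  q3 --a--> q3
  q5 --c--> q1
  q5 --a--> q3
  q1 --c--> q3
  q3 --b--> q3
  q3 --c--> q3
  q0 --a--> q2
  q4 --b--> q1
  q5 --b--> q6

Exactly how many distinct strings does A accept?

15

The useful subgraph on states {q0, q2, q4, q5, q6} is acyclic, so L(A) is finite; the longest accepting path visits 5 useful states, giving maximum string length 4.
Counting accepting paths from q0 by length: 9 of length 3, 6 of length 4. Total 15.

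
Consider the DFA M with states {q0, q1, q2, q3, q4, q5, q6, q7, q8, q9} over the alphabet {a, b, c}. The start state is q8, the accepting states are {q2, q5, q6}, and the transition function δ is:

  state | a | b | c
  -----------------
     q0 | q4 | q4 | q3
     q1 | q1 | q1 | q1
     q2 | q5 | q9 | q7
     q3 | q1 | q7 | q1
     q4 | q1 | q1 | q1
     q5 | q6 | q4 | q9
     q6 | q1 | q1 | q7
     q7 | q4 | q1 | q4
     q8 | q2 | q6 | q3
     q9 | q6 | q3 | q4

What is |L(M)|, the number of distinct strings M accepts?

The useful subgraph on states {q2, q5, q6, q8, q9} is acyclic, so L(M) is finite; the longest accepting path visits 5 useful states, giving maximum string length 4.
Counting accepting paths from q8 by length: 2 of length 1, 1 of length 2, 2 of length 3, 1 of length 4. Total 6.

6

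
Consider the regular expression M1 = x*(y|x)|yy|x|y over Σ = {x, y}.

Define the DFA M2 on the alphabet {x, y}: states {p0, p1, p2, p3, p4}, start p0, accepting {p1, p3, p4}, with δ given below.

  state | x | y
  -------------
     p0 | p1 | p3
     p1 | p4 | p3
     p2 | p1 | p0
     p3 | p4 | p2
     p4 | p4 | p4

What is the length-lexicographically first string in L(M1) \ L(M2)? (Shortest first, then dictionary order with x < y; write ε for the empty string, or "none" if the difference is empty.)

yy

The string yy is accepted by M1 but not by M2.
No shorter string lies in the difference, and yy is the lexicographically first length-2 string in L(M1) \ L(M2).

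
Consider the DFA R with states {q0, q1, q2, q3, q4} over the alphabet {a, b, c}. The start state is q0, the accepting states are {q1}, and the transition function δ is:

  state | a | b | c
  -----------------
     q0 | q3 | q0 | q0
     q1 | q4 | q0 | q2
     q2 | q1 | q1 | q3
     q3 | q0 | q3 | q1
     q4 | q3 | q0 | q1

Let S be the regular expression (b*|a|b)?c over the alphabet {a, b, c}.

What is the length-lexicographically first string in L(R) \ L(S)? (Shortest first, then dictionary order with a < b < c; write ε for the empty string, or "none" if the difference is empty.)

abc

The string abc is accepted by R but not by S.
No shorter string lies in the difference, and abc is the lexicographically first length-3 string in L(R) \ L(S).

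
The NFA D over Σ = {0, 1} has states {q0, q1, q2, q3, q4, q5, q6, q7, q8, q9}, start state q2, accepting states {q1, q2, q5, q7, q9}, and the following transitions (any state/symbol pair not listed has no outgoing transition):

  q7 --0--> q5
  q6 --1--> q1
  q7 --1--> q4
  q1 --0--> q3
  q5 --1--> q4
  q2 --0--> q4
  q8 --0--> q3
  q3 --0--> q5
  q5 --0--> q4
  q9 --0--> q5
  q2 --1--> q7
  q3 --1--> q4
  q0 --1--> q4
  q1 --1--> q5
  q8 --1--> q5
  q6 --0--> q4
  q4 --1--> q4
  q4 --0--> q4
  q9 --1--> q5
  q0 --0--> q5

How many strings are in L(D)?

The useful subgraph on states {q2, q5, q7} is acyclic, so L(D) is finite; the longest accepting path visits 3 useful states, giving maximum string length 2.
Counting accepting paths from q2 by length: 1 of length 0, 1 of length 1, 1 of length 2. Total 3.

3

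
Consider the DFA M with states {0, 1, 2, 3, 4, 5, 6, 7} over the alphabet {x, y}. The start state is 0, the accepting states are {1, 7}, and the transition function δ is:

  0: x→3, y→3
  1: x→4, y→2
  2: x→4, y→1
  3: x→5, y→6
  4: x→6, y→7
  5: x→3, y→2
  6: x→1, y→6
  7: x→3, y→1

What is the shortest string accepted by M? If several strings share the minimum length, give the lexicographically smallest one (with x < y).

A breadth-first search from 0 reaches an accepting state first via the path 0 → 3 → 6 → 1 on input xyx.
No string of length < 3 is accepted (BFS exhausts all shorter strings without reaching an accepting state), and xyx is the lexicographically least accepting string of length 3.

xyx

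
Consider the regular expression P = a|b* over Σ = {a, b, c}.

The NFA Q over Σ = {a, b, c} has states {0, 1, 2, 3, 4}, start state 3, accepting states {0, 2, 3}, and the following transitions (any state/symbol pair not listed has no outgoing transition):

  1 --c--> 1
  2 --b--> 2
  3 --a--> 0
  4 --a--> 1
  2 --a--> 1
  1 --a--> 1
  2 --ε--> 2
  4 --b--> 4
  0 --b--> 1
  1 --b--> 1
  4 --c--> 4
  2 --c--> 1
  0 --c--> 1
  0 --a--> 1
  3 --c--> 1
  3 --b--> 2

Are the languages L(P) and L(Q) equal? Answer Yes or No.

Yes

Converting the expression P to a DFA (subset construction, then merging equivalent states) gives the minimal DFA with states {p0, p1, p2, p3}, start state p0, accepting states {p0, p1, p2} and transitions p0: a→p1, b→p2, c→p3; p1: a→p3, b→p3, c→p3; p2: a→p3, b→p2, c→p3; p3: a→p3, b→p3, c→p3.
Exploring the product automaton P × Q from the start pair (p0, 3), following both machines on each input symbol, reaches 4 state pairs: (p0, 3), (p1, 0), (p2, 2), (p3, 1).
P accepts in {p0, p1, p2} and Q accepts in {0, 2, 3}. In every reachable pair the two components are either both accepting — (p0, 3), (p1, 0), (p2, 2) — or both non-accepting, so no string is accepted by exactly one of the machines: L(P) \ L(Q) and L(Q) \ L(P) are both empty.
Hence every string is accepted by P iff it is accepted by Q, and the two languages coincide.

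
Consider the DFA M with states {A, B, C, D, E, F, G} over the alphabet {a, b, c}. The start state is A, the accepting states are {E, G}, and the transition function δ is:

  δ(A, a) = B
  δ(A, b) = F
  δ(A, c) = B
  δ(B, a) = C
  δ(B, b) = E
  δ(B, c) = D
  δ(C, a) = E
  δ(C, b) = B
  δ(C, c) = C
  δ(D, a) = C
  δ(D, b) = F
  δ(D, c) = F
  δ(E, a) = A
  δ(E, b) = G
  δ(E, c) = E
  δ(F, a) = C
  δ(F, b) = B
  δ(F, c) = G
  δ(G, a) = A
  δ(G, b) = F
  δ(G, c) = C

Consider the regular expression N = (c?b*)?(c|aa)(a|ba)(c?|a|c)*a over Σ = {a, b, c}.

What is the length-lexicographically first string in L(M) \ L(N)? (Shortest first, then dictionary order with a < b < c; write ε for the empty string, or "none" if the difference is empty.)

The string ab is accepted by M but not by N.
No shorter string lies in the difference, and ab is the lexicographically first length-2 string in L(M) \ L(N).

ab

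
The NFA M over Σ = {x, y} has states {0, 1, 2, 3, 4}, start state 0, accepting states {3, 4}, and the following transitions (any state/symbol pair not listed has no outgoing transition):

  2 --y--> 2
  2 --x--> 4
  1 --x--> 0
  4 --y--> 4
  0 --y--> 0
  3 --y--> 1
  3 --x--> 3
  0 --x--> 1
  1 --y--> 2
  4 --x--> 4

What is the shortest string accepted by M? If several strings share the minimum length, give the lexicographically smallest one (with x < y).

xyx

A breadth-first search from 0 reaches an accepting state first via the path 0 → 1 → 2 → 4 on input xyx.
No string of length < 3 is accepted (BFS exhausts all shorter strings without reaching an accepting state), and xyx is the lexicographically least accepting string of length 3.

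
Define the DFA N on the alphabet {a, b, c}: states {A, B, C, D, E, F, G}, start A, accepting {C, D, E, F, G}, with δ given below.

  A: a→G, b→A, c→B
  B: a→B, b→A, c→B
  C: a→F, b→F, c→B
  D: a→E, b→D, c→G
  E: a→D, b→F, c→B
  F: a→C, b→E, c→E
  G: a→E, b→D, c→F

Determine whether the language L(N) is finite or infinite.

State A is reachable from the start and can reach an accepting state, and it lies on the cycle A → A.
Traversing that cycle any number of times yields accepted strings of unbounded length, so the language is infinite.

infinite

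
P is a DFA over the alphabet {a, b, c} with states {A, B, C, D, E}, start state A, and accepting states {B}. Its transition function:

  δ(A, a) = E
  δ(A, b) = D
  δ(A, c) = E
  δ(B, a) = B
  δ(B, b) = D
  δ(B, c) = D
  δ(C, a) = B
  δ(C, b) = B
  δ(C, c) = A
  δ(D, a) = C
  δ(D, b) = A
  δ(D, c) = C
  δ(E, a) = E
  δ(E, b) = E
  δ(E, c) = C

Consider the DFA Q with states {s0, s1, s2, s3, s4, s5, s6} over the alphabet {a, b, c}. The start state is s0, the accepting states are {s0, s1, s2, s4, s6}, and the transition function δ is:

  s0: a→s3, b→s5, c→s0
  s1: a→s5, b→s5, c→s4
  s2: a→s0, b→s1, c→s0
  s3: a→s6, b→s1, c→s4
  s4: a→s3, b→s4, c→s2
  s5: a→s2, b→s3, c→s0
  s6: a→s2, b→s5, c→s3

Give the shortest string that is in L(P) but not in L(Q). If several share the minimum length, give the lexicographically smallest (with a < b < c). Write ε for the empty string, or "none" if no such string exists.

aca

The string aca is accepted by P but not by Q.
No shorter string lies in the difference, and aca is the lexicographically first length-3 string in L(P) \ L(Q).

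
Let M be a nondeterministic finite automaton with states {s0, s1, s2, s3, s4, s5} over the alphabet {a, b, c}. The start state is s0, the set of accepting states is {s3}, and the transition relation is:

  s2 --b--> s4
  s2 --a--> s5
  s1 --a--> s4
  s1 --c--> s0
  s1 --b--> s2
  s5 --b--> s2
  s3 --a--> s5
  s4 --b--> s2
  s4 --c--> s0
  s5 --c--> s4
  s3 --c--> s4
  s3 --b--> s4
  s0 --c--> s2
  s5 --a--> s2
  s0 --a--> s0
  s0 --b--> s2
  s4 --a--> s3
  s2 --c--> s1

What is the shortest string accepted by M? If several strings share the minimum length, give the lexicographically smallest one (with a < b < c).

bba

A breadth-first search from s0 reaches an accepting state first via the path s0 → s2 → s4 → s3 on input bba.
No string of length < 3 is accepted (BFS exhausts all shorter strings without reaching an accepting state), and bba is the lexicographically least accepting string of length 3.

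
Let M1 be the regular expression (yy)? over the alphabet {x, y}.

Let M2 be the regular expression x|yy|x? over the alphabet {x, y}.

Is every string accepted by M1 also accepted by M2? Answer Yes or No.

Yes

Converting the expression M1 to a DFA (subset construction, then merging equivalent states) gives the minimal DFA with states {r0, r1, r2, r3}, start state r0, accepting states {r0, r3} and transitions r0: x→r1, y→r2; r1: x→r1, y→r1; r2: x→r1, y→r3; r3: x→r1, y→r1.
Converting the expression M2 to a DFA (subset construction, then merging equivalent states) gives the minimal DFA with states {t0, t1, t2, t3}, start state t0, accepting states {t0, t1} and transitions t0: x→t1, y→t2; t1: x→t3, y→t3; t2: x→t3, y→t1; t3: x→t3, y→t3.
Exploring the product automaton M1 × M2 from the start pair (r0, t0), following both machines on each input symbol, reaches 5 state pairs: (r0, t0), (r1, t1), (r2, t2), (r1, t3), (r3, t1).
M1 accepts in {r0, r3} and M2 accepts in {t0, t1}. The reachable pairs whose M1-component is accepting are (r0, t0), (r3, t1); in each of them the M2-component is accepting too, so the product for L(M1) \ L(M2) (M1-component accepting, M2-component rejecting) has no reachable accepting pair and the difference is empty.
Hence every string in L(M1) is also in L(M2).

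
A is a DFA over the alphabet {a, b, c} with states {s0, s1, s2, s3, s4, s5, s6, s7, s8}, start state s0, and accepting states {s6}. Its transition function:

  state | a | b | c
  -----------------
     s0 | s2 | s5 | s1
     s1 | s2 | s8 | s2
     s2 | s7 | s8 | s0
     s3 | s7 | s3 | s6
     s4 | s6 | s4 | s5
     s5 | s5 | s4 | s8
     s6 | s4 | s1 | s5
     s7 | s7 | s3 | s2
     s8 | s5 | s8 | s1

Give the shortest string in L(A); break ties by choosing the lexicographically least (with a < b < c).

A breadth-first search from s0 reaches an accepting state first via the path s0 → s5 → s4 → s6 on input bba.
No string of length < 3 is accepted (BFS exhausts all shorter strings without reaching an accepting state), and bba is the lexicographically least accepting string of length 3.

bba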